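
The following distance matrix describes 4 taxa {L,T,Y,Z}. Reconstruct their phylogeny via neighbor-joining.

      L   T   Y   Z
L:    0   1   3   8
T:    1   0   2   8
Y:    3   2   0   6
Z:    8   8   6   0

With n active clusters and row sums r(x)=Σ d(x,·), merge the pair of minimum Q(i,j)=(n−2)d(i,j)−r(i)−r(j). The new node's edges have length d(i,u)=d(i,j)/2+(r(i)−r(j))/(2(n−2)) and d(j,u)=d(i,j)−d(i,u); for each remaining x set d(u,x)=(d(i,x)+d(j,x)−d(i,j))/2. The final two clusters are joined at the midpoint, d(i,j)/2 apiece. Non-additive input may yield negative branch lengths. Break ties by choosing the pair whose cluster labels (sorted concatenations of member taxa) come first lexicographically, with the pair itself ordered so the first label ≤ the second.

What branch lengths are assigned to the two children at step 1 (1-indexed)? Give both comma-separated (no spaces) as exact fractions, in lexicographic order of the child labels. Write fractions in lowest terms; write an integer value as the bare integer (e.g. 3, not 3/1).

3/4,1/4

step 1: merge (L,T) at d=1, Q=-21; branch lengths L→3/4, T→1/4; new cluster LT
  updated: d(LT,Y)=2, d(LT,Z)=15/2
step 2: merge (LT,Y) at d=2, Q=-31/2; branch lengths LT→7/4, Y→1/4; new cluster LTY
  updated: d(LTY,Z)=23/4
step 3: merge (LTY,Z) at d=23/4; branch lengths LTY→23/8, Z→23/8; new cluster LTYZ
final tree: (((L:3/4,T:1/4):7/4,Y:1/4):23/8,Z:23/8)
total length: 35/4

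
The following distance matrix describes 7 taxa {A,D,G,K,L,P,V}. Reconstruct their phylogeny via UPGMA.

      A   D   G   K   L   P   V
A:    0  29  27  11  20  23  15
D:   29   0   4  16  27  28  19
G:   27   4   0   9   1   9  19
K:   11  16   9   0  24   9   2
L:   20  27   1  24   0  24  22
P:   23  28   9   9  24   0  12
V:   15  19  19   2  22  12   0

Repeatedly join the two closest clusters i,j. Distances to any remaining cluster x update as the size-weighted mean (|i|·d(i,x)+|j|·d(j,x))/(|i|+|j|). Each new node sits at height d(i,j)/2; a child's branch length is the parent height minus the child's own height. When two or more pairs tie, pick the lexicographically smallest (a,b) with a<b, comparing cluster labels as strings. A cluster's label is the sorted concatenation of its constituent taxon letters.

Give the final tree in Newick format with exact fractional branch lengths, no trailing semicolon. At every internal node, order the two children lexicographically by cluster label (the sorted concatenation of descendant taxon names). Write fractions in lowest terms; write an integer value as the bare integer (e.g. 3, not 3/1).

((A:49/6,((K:1,V:1):17/4,P:21/4):35/12):25/12,(D:31/4,(G:1/2,L:1/2):29/4):5/2)

step 1: merge (G,L) at d=1; branch lengths G→1/2, L→1/2; new cluster GL
  updated: d(A,GL)=47/2, d(D,GL)=31/2, d(GL,K)=33/2, d(GL,P)=33/2, d(GL,V)=41/2
step 2: merge (K,V) at d=2; branch lengths K→1, V→1; new cluster KV
  updated: d(A,KV)=13, d(D,KV)=35/2, d(GL,KV)=37/2, d(KV,P)=21/2
step 3: merge (KV,P) at d=21/2; branch lengths KV→17/4, P→21/4; new cluster KPV
  updated: d(A,KPV)=49/3, d(D,KPV)=21, d(GL,KPV)=107/6
step 4: merge (D,GL) at d=31/2; branch lengths D→31/4, GL→29/4; new cluster DGL
  updated: d(A,DGL)=76/3, d(DGL,KPV)=170/9
step 5: merge (A,KPV) at d=49/3; branch lengths A→49/6, KPV→35/12; new cluster AKPV
  updated: d(AKPV,DGL)=41/2
step 6: merge (AKPV,DGL) at d=41/2; branch lengths AKPV→25/12, DGL→5/2; new cluster ADGKLPV
final tree: ((A:49/6,((K:1,V:1):17/4,P:21/4):35/12):25/12,(D:31/4,(G:1/2,L:1/2):29/4):5/2)
total length: 259/6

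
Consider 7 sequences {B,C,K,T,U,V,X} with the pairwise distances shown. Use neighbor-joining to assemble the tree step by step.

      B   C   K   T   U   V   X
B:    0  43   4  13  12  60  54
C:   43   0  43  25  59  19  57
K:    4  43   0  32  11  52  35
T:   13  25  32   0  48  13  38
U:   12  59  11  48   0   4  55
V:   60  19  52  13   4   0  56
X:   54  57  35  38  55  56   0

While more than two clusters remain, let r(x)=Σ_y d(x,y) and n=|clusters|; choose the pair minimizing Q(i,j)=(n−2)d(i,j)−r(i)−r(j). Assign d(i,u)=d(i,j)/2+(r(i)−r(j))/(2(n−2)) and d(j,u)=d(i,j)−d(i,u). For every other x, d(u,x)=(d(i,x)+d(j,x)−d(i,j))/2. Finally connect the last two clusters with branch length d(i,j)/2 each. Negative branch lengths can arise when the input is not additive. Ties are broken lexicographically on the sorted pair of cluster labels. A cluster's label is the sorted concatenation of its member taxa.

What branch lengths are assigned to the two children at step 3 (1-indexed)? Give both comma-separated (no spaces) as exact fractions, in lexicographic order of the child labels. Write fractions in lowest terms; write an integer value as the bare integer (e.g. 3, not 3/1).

1. join U+V (d=4, Q=-373) ⇒ UV; edges |U|=1/2, |V|=7/2
  updated: d(B,UV)=34, d(C,UV)=37, d(K,UV)=59/2, d(T,UV)=57/2, d(UV,X)=107/2
2. join B+K (d=4, Q=-551/2) ⇒ BK; edges |B|=41/16, |K|=23/16
  updated: d(BK,C)=41, d(BK,T)=41/2, d(BK,UV)=119/4, d(BK,X)=85/2
3. join C+UV (d=37, Q=-791/4) ⇒ CUV; edges |C|=163/8, |UV|=133/8
  updated: d(BK,CUV)=135/8, d(CUV,T)=33/4, d(CUV,X)=147/4
4. join BK+X (d=85/2, Q=-897/8) ⇒ BKX; edges |BK|=381/32, |X|=979/32
  updated: d(BKX,CUV)=89/16, d(BKX,T)=8
5. join BKX+CUV (d=89/16, Q=-349/16) ⇒ BCKUVX; edges |BKX|=85/32, |CUV|=93/32
  updated: d(BCKUVX,T)=171/32
6. join BCKUVX+T (d=171/32) ⇒ BCKTUVX; edges |BCKUVX|=171/64, |T|=171/64
final tree: ((((B:41/16,K:23/16):381/32,X:979/32):85/32,(C:163/8,(U:1/2,V:7/2):133/8):93/32):171/64,T:171/64)
total length: 3149/32

163/8,133/8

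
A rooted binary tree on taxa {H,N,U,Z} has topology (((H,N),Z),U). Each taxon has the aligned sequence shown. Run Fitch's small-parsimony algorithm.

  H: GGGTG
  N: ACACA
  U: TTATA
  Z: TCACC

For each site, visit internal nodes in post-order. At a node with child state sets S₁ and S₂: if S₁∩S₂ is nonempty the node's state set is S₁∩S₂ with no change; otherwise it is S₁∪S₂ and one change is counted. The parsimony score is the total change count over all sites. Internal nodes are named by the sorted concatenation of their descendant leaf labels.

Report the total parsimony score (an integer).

9

[col 0] HN: children H:{G}, N:{A} ∪→ {A,G}; cost 1
[col 0] HNZ: children HN:{A,G}, Z:{T} ∪→ {A,G,T}; cost 1
[col 0] HNUZ: children HNZ:{A,G,T}, U:{T} ∩→ {T}; cost 0
[col 1] HN: children H:{G}, N:{C} ∪→ {C,G}; cost 1
[col 1] HNZ: children HN:{C,G}, Z:{C} ∩→ {C}; cost 0
[col 1] HNUZ: children HNZ:{C}, U:{T} ∪→ {C,T}; cost 1
[col 2] HN: children H:{G}, N:{A} ∪→ {A,G}; cost 1
[col 2] HNZ: children HN:{A,G}, Z:{A} ∩→ {A}; cost 0
[col 2] HNUZ: children HNZ:{A}, U:{A} ∩→ {A}; cost 0
[col 3] HN: children H:{T}, N:{C} ∪→ {C,T}; cost 1
[col 3] HNZ: children HN:{C,T}, Z:{C} ∩→ {C}; cost 0
[col 3] HNUZ: children HNZ:{C}, U:{T} ∪→ {C,T}; cost 1
[col 4] HN: children H:{G}, N:{A} ∪→ {A,G}; cost 1
[col 4] HNZ: children HN:{A,G}, Z:{C} ∪→ {A,C,G}; cost 1
[col 4] HNUZ: children HNZ:{A,C,G}, U:{A} ∩→ {A}; cost 0
per-site changes: [2, 2, 1, 2, 2]; total = 9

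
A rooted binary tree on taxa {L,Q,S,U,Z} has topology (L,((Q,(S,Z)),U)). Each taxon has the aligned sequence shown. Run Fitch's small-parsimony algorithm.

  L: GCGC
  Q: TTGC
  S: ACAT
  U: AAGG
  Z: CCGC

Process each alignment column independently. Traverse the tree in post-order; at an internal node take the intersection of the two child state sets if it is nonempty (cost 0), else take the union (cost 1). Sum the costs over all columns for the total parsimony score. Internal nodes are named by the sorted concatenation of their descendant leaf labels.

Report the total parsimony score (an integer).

8

SZ@0: {A} ∪ {C} = {A,C} (union, +1)
QSZ@0: {T} ∪ {A,C} = {A,C,T} (union, +1)
QSUZ@0: {A,C,T} ∩ {A} = {A} (intersection, +0)
LQSUZ@0: {G} ∪ {A} = {A,G} (union, +1)
SZ@1: {C} ∩ {C} = {C} (intersection, +0)
QSZ@1: {T} ∪ {C} = {C,T} (union, +1)
QSUZ@1: {C,T} ∪ {A} = {A,C,T} (union, +1)
LQSUZ@1: {C} ∩ {A,C,T} = {C} (intersection, +0)
SZ@2: {A} ∪ {G} = {A,G} (union, +1)
QSZ@2: {G} ∩ {A,G} = {G} (intersection, +0)
QSUZ@2: {G} ∩ {G} = {G} (intersection, +0)
LQSUZ@2: {G} ∩ {G} = {G} (intersection, +0)
SZ@3: {T} ∪ {C} = {C,T} (union, +1)
QSZ@3: {C} ∩ {C,T} = {C} (intersection, +0)
QSUZ@3: {C} ∪ {G} = {C,G} (union, +1)
LQSUZ@3: {C} ∩ {C,G} = {C} (intersection, +0)
per-site changes: [3, 2, 1, 2]; total = 8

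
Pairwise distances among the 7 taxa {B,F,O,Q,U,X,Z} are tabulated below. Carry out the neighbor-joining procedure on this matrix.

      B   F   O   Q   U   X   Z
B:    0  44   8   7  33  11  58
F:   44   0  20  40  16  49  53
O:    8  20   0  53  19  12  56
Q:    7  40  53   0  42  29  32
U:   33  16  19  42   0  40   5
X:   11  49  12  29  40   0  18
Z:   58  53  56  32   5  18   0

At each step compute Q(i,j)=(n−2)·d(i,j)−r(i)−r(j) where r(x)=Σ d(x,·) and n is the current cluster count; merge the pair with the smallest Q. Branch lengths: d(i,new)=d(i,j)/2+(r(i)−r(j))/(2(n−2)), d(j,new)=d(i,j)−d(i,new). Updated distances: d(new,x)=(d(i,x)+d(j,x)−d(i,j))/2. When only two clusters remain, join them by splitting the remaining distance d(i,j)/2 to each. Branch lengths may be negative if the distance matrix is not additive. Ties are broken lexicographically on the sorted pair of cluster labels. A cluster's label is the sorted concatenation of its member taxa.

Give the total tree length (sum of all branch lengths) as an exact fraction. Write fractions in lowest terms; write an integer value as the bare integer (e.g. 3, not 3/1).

313/4

1. join U+Z (d=5, Q=-352) ⇒ UZ; edges |U|=-21/5, |Z|=46/5
  updated: d(B,UZ)=43, d(F,UZ)=32, d(O,UZ)=35, d(Q,UZ)=69/2, d(UZ,X)=53/2
2. join B+Q (d=7, Q=-497/2) ⇒ BQ; edges |B|=-45/16, |Q|=157/16
  updated: d(BQ,F)=77/2, d(BQ,O)=27, d(BQ,UZ)=141/4, d(BQ,X)=33/2
3. join F+O (d=20, Q=-347/2) ⇒ FO; edges |F|=211/12, |O|=29/12
  updated: d(BQ,FO)=91/4, d(FO,UZ)=47/2, d(FO,X)=41/2
4. join BQ+X (d=33/2, Q=-105) ⇒ BQX; edges |BQ|=11, |X|=11/2
  updated: d(BQX,FO)=107/8, d(BQX,UZ)=181/8
5. join BQX+FO (d=107/8, Q=-119/2) ⇒ BFOQX; edges |BQX|=25/4, |FO|=57/8
  updated: d(BFOQX,UZ)=131/8
6. join BFOQX+UZ (d=131/8) ⇒ BFOQUXZ; edges |BFOQX|=131/16, |UZ|=131/16
final tree: ((((B:-45/16,Q:157/16):11,X:11/2):25/4,(F:211/12,O:29/12):57/8):131/16,(U:-21/5,Z:46/5):131/16)
total length: 313/4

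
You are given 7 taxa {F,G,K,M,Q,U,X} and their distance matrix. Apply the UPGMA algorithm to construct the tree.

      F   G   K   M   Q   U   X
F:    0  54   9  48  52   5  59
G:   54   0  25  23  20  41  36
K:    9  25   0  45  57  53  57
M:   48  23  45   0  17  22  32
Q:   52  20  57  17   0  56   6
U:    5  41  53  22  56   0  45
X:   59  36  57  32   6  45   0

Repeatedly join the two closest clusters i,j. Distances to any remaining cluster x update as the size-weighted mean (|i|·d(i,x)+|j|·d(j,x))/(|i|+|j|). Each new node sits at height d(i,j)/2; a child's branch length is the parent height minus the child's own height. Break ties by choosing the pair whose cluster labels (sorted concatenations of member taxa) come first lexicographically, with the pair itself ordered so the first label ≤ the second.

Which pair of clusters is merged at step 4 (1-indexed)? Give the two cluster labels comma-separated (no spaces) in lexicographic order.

iteration 1: select F,U (d=5); attach at lengths (5/2, 5/2); label the merged cluster FU
  updated: d(FU,G)=95/2, d(FU,K)=31, d(FU,M)=35, d(FU,Q)=54, d(FU,X)=52
iteration 2: select Q,X (d=6); attach at lengths (3, 3); label the merged cluster QX
  updated: d(FU,QX)=53, d(G,QX)=28, d(K,QX)=57, d(M,QX)=49/2
iteration 3: select G,M (d=23); attach at lengths (23/2, 23/2); label the merged cluster GM
  updated: d(FU,GM)=165/4, d(GM,K)=35, d(GM,QX)=105/4
iteration 4: select GM,QX (d=105/4); attach at lengths (13/8, 81/8); label the merged cluster GMQX
  updated: d(FU,GMQX)=377/8, d(GMQX,K)=46
iteration 5: select FU,K (d=31); attach at lengths (13, 31/2); label the merged cluster FKU
  updated: d(FKU,GMQX)=187/4
iteration 6: select FKU,GMQX (d=187/4); attach at lengths (63/8, 41/4); label the merged cluster FGKMQUX
final tree: (((F:5/2,U:5/2):13,K:31/2):63/8,((G:23/2,M:23/2):13/8,(Q:3,X:3):81/8):41/4)
total length: 739/8

GM,QX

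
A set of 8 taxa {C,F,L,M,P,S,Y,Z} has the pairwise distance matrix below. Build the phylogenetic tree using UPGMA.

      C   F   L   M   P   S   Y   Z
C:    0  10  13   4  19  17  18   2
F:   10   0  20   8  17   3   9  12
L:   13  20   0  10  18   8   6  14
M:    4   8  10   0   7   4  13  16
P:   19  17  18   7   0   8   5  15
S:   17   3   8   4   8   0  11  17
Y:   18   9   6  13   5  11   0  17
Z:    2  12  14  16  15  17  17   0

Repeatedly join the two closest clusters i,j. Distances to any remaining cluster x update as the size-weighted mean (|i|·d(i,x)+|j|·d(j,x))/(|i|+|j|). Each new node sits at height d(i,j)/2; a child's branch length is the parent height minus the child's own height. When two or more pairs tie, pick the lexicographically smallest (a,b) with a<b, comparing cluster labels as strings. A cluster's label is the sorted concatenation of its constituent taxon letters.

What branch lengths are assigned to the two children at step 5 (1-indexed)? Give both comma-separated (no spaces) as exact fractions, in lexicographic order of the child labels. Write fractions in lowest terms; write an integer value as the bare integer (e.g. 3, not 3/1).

29/12,35/12

1. join C+Z (d=2) ⇒ CZ; edges |C|=1, |Z|=1
  updated: d(CZ,F)=11, d(CZ,L)=27/2, d(CZ,M)=10, d(CZ,P)=17, d(CZ,S)=17, d(CZ,Y)=35/2
2. join F+S (d=3) ⇒ FS; edges |F|=3/2, |S|=3/2
  updated: d(CZ,FS)=14, d(FS,L)=14, d(FS,M)=6, d(FS,P)=25/2, d(FS,Y)=10
3. join P+Y (d=5) ⇒ PY; edges |P|=5/2, |Y|=5/2
  updated: d(CZ,PY)=69/4, d(FS,PY)=45/4, d(L,PY)=12, d(M,PY)=10
4. join FS+M (d=6) ⇒ FMS; edges |FS|=3/2, |M|=3
  updated: d(CZ,FMS)=38/3, d(FMS,L)=38/3, d(FMS,PY)=65/6
5. join FMS+PY (d=65/6) ⇒ FMPSY; edges |FMS|=29/12, |PY|=35/12
  updated: d(CZ,FMPSY)=29/2, d(FMPSY,L)=62/5
6. join FMPSY+L (d=62/5) ⇒ FLMPSY; edges |FMPSY|=47/60, |L|=31/5
  updated: d(CZ,FLMPSY)=43/3
7. join CZ+FLMPSY (d=43/3) ⇒ CFLMPSYZ; edges |CZ|=37/6, |FLMPSY|=29/30
final tree: ((C:1,Z:1):37/6,((((F:3/2,S:3/2):3/2,M:3):29/12,(P:5/2,Y:5/2):35/12):47/60,L:31/5):29/30)
total length: 679/20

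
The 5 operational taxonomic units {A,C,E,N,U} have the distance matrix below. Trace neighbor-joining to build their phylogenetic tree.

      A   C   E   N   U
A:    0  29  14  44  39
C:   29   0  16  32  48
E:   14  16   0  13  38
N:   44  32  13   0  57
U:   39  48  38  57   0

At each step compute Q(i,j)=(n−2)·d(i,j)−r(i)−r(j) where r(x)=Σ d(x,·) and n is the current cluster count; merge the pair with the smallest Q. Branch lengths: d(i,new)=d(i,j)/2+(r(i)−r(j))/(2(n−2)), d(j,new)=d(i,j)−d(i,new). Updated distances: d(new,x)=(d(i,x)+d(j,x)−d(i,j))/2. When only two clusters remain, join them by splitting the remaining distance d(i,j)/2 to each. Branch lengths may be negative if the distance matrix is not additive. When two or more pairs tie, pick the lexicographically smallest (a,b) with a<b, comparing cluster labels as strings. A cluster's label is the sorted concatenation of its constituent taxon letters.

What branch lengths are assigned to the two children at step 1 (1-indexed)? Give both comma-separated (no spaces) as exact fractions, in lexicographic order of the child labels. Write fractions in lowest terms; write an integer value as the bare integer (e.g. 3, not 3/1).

1. join A+U (d=39, Q=-191) ⇒ AU; edges |A|=61/6, |U|=173/6
  updated: d(AU,C)=19, d(AU,E)=13/2, d(AU,N)=31
2. join AU+C (d=19, Q=-171/2) ⇒ ACU; edges |AU|=55/8, |C|=97/8
  updated: d(ACU,E)=7/4, d(ACU,N)=22
3. join ACU+E (d=7/4, Q=-147/4) ⇒ ACEU; edges |ACU|=43/8, |E|=-29/8
  updated: d(ACEU,N)=133/8
4. join ACEU+N (d=133/8) ⇒ ACENU; edges |ACEU|=133/16, |N|=133/16
final tree: ((((A:61/6,U:173/6):55/8,C:97/8):43/8,E:-29/8):133/16,N:133/16)
total length: 611/8

61/6,173/6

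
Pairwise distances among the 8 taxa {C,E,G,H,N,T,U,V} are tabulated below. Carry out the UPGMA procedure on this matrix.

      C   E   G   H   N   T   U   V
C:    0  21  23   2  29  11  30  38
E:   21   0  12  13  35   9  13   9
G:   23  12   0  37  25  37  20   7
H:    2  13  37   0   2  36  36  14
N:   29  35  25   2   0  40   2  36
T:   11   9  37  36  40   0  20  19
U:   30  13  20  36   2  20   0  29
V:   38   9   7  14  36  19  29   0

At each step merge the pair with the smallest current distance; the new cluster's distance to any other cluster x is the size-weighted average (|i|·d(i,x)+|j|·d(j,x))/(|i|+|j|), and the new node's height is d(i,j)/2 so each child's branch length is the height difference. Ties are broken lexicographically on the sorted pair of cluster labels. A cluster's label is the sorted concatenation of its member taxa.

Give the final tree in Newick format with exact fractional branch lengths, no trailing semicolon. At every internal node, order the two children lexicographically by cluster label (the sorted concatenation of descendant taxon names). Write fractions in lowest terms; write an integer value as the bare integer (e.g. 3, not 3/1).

step 1: merge (C,H) at d=2; branch lengths C→1, H→1; new cluster CH
  updated: d(CH,E)=17, d(CH,G)=30, d(CH,N)=31/2, d(CH,T)=47/2, d(CH,U)=33, d(CH,V)=26
step 2: merge (N,U) at d=2; branch lengths N→1, U→1; new cluster NU
  updated: d(CH,NU)=97/4, d(E,NU)=24, d(G,NU)=45/2, d(NU,T)=30, d(NU,V)=65/2
step 3: merge (G,V) at d=7; branch lengths G→7/2, V→7/2; new cluster GV
  updated: d(CH,GV)=28, d(E,GV)=21/2, d(GV,NU)=55/2, d(GV,T)=28
step 4: merge (E,T) at d=9; branch lengths E→9/2, T→9/2; new cluster ET
  updated: d(CH,ET)=81/4, d(ET,GV)=77/4, d(ET,NU)=27
step 5: merge (ET,GV) at d=77/4; branch lengths ET→41/8, GV→49/8; new cluster EGTV
  updated: d(CH,EGTV)=193/8, d(EGTV,NU)=109/4
step 6: merge (CH,EGTV) at d=193/8; branch lengths CH→177/16, EGTV→39/16; new cluster CEGHTV
  updated: d(CEGHTV,NU)=105/4
step 7: merge (CEGHTV,NU) at d=105/4; branch lengths CEGHTV→17/16, NU→97/8; new cluster CEGHNTUV
final tree: (((C:1,H:1):177/16,((E:9/2,T:9/2):41/8,(G:7/2,V:7/2):49/8):39/16):17/16,(N:1,U:1):97/8)
total length: 927/16

(((C:1,H:1):177/16,((E:9/2,T:9/2):41/8,(G:7/2,V:7/2):49/8):39/16):17/16,(N:1,U:1):97/8)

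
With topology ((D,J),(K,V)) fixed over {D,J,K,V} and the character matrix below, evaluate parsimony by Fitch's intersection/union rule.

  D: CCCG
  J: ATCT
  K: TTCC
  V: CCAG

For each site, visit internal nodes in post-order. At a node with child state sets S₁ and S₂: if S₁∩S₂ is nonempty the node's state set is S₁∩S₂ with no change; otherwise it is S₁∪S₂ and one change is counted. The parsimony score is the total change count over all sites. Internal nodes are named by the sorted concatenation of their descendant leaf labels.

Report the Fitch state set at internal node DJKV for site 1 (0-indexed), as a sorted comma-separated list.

site 0, node DJ: D={C} ∪ J={A} → {A,C} (+1)
site 0, node KV: K={T} ∪ V={C} → {C,T} (+1)
site 0, node DJKV: DJ={A,C} ∩ KV={C,T} → {C} (+0)
site 1, node DJ: D={C} ∪ J={T} → {C,T} (+1)
site 1, node KV: K={T} ∪ V={C} → {C,T} (+1)
site 1, node DJKV: DJ={C,T} ∩ KV={C,T} → {C,T} (+0)
site 2, node DJ: D={C} ∩ J={C} → {C} (+0)
site 2, node KV: K={C} ∪ V={A} → {A,C} (+1)
site 2, node DJKV: DJ={C} ∩ KV={A,C} → {C} (+0)
site 3, node DJ: D={G} ∪ J={T} → {G,T} (+1)
site 3, node KV: K={C} ∪ V={G} → {C,G} (+1)
site 3, node DJKV: DJ={G,T} ∩ KV={C,G} → {G} (+0)
per-site changes: [2, 2, 1, 2]; total = 7

C,T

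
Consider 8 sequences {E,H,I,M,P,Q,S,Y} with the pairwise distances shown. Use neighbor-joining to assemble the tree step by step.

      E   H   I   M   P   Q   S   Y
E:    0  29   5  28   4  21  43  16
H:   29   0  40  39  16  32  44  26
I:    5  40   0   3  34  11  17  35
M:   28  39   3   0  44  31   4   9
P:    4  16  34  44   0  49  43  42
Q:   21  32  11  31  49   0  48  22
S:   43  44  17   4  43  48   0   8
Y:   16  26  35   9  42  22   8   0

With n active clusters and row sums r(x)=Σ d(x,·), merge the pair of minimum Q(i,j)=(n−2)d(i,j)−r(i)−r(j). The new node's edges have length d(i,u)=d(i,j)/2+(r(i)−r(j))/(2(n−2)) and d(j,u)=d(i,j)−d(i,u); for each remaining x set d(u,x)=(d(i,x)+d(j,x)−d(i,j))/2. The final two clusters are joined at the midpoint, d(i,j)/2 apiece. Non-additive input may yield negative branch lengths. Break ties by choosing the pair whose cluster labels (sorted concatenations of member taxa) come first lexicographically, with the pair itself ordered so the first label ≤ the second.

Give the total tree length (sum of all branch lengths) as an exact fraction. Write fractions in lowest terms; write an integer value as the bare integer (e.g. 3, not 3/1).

iteration 1: select H,P (d=16, Q=-362); attach at lengths (15/2, 17/2); label the merged cluster HP
  updated: d(E,HP)=17/2, d(HP,I)=29, d(HP,M)=67/2, d(HP,Q)=65/2, d(HP,S)=71/2, d(HP,Y)=26
iteration 2: select E,HP (d=17/2, Q=-244); attach at lengths (-1/10, 43/5); label the merged cluster EHP
  updated: d(EHP,I)=51/4, d(EHP,M)=53/2, d(EHP,Q)=45/2, d(EHP,S)=35, d(EHP,Y)=67/4
iteration 3: select S,Y (d=8, Q=-683/4); attach at lengths (213/32, 43/32); label the merged cluster SY
  updated: d(EHP,SY)=175/8, d(I,SY)=22, d(M,SY)=5/2, d(Q,SY)=31
iteration 4: select M,SY (d=5/2, Q=-1063/8); attach at lengths (-55/48, 175/48); label the merged cluster MSY
  updated: d(EHP,MSY)=367/16, d(I,MSY)=45/4, d(MSY,Q)=119/4
iteration 5: select EHP,Q (d=45/2, Q=-1223/16); attach at lengths (639/64, 801/64); label the merged cluster EHPQ
  updated: d(EHPQ,I)=5/8, d(EHPQ,MSY)=483/32
iteration 6: select EHPQ,I (d=5/8, Q=-863/32); attach at lengths (143/64, -103/64); label the merged cluster EHIPQ
  updated: d(EHIPQ,MSY)=823/64
iteration 7: select EHIPQ,MSY (d=823/64); attach at lengths (823/128, 823/128); label the merged cluster EHIMPQSY
final tree: ((((E:-1/10,(H:15/2,P:17/2):43/5):639/64,Q:801/64):143/64,I:-103/64):823/128,(M:-55/48,(S:213/32,Y:43/32):175/48):823/128)
total length: 4543/64

4543/64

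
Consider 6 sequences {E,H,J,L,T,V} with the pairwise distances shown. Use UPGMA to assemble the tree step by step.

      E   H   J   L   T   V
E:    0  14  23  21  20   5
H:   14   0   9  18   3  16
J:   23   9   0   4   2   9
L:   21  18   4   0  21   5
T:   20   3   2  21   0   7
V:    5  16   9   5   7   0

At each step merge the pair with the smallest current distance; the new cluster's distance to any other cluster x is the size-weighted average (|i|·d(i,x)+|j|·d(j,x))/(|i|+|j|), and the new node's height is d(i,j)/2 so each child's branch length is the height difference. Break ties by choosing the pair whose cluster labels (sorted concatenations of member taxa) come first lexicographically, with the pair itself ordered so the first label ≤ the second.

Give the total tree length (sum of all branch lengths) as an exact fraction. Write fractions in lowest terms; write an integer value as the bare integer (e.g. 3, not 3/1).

iteration 1: select J,T (d=2); attach at lengths (1, 1); label the merged cluster JT
  updated: d(E,JT)=43/2, d(H,JT)=6, d(JT,L)=25/2, d(JT,V)=8
iteration 2: select E,V (d=5); attach at lengths (5/2, 5/2); label the merged cluster EV
  updated: d(EV,H)=15, d(EV,JT)=59/4, d(EV,L)=13
iteration 3: select H,JT (d=6); attach at lengths (3, 2); label the merged cluster HJT
  updated: d(EV,HJT)=89/6, d(HJT,L)=43/3
iteration 4: select EV,L (d=13); attach at lengths (4, 13/2); label the merged cluster ELV
  updated: d(ELV,HJT)=44/3
iteration 5: select ELV,HJT (d=44/3); attach at lengths (5/6, 13/3); label the merged cluster EHJLTV
final tree: (((E:5/2,V:5/2):4,L:13/2):5/6,(H:3,(J:1,T:1):2):13/3)
total length: 83/3

83/3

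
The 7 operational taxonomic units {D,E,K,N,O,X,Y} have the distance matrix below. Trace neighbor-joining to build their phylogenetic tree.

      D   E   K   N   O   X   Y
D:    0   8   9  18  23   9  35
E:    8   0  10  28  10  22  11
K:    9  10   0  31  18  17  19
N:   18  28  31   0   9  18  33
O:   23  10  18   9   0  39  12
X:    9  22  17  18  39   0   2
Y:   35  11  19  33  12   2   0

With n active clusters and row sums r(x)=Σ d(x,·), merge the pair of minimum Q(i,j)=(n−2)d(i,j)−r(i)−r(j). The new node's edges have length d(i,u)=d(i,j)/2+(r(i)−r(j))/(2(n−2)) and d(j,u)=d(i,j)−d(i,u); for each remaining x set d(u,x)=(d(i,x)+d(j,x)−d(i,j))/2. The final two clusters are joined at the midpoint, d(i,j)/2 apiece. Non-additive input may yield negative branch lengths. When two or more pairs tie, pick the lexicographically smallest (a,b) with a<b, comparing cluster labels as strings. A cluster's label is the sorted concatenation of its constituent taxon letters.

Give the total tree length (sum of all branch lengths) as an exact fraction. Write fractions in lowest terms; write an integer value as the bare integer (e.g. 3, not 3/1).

187/4

1. join X+Y (d=2, Q=-209) ⇒ XY; edges |X|=1/2, |Y|=3/2
  updated: d(D,XY)=21, d(E,XY)=31/2, d(K,XY)=17, d(N,XY)=49/2, d(O,XY)=49/2
2. join N+O (d=9, Q=-159) ⇒ NO; edges |N|=31/4, |O|=5/4
  updated: d(D,NO)=16, d(E,NO)=29/2, d(K,NO)=20, d(NO,XY)=20
3. join NO+XY (d=20, Q=-84) ⇒ NOXY; edges |NO|=19/2, |XY|=21/2
  updated: d(D,NOXY)=17/2, d(E,NOXY)=5, d(K,NOXY)=17/2
4. join D+K (d=9, Q=-35) ⇒ DK; edges |D|=4, |K|=5
  updated: d(DK,E)=9/2, d(DK,NOXY)=4
5. join DK+E (d=9/2, Q=-27/2) ⇒ DEK; edges |DK|=7/4, |E|=11/4
  updated: d(DEK,NOXY)=9/4
6. join DEK+NOXY (d=9/4) ⇒ DEKNOXY; edges |DEK|=9/8, |NOXY|=9/8
final tree: (((D:4,K:5):7/4,E:11/4):9/8,((N:31/4,O:5/4):19/2,(X:1/2,Y:3/2):21/2):9/8)
total length: 187/4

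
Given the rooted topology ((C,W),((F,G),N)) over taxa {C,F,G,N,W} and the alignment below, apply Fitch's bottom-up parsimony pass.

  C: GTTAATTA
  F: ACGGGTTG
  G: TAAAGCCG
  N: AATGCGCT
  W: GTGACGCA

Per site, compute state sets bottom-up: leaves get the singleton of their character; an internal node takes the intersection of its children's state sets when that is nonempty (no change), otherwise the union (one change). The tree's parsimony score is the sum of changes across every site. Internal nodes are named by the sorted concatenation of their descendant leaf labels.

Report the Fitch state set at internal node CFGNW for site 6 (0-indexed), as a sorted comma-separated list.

C

site 0, node CW: C={G} ∩ W={G} → {G} (+0)
site 0, node FG: F={A} ∪ G={T} → {A,T} (+1)
site 0, node FGN: FG={A,T} ∩ N={A} → {A} (+0)
site 0, node CFGNW: CW={G} ∪ FGN={A} → {A,G} (+1)
site 1, node CW: C={T} ∩ W={T} → {T} (+0)
site 1, node FG: F={C} ∪ G={A} → {A,C} (+1)
site 1, node FGN: FG={A,C} ∩ N={A} → {A} (+0)
site 1, node CFGNW: CW={T} ∪ FGN={A} → {A,T} (+1)
site 2, node CW: C={T} ∪ W={G} → {G,T} (+1)
site 2, node FG: F={G} ∪ G={A} → {A,G} (+1)
site 2, node FGN: FG={A,G} ∪ N={T} → {A,G,T} (+1)
site 2, node CFGNW: CW={G,T} ∩ FGN={A,G,T} → {G,T} (+0)
site 3, node CW: C={A} ∩ W={A} → {A} (+0)
site 3, node FG: F={G} ∪ G={A} → {A,G} (+1)
site 3, node FGN: FG={A,G} ∩ N={G} → {G} (+0)
site 3, node CFGNW: CW={A} ∪ FGN={G} → {A,G} (+1)
site 4, node CW: C={A} ∪ W={C} → {A,C} (+1)
site 4, node FG: F={G} ∩ G={G} → {G} (+0)
site 4, node FGN: FG={G} ∪ N={C} → {C,G} (+1)
site 4, node CFGNW: CW={A,C} ∩ FGN={C,G} → {C} (+0)
site 5, node CW: C={T} ∪ W={G} → {G,T} (+1)
site 5, node FG: F={T} ∪ G={C} → {C,T} (+1)
site 5, node FGN: FG={C,T} ∪ N={G} → {C,G,T} (+1)
site 5, node CFGNW: CW={G,T} ∩ FGN={C,G,T} → {G,T} (+0)
site 6, node CW: C={T} ∪ W={C} → {C,T} (+1)
site 6, node FG: F={T} ∪ G={C} → {C,T} (+1)
site 6, node FGN: FG={C,T} ∩ N={C} → {C} (+0)
site 6, node CFGNW: CW={C,T} ∩ FGN={C} → {C} (+0)
site 7, node CW: C={A} ∩ W={A} → {A} (+0)
site 7, node FG: F={G} ∩ G={G} → {G} (+0)
site 7, node FGN: FG={G} ∪ N={T} → {G,T} (+1)
site 7, node CFGNW: CW={A} ∪ FGN={G,T} → {A,G,T} (+1)
per-site changes: [2, 2, 3, 2, 2, 3, 2, 2]; total = 18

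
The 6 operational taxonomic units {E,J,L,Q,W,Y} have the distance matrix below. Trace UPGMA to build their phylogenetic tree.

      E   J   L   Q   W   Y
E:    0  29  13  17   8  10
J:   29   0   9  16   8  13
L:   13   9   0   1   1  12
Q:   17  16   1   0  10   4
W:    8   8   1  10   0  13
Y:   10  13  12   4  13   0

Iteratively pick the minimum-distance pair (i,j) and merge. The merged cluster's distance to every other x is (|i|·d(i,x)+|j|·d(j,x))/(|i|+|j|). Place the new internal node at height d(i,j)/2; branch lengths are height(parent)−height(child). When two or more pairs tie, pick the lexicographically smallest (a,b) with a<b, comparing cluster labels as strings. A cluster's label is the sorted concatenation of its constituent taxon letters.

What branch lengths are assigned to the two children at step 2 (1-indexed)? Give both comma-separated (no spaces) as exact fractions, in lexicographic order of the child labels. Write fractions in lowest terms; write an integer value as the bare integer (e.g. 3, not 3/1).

9/4,11/4

1. join L+Q (d=1) ⇒ LQ; edges |L|=1/2, |Q|=1/2
  updated: d(E,LQ)=15, d(J,LQ)=25/2, d(LQ,W)=11/2, d(LQ,Y)=8
2. join LQ+W (d=11/2) ⇒ LQW; edges |LQ|=9/4, |W|=11/4
  updated: d(E,LQW)=38/3, d(J,LQW)=11, d(LQW,Y)=29/3
3. join LQW+Y (d=29/3) ⇒ LQWY; edges |LQW|=25/12, |Y|=29/6
  updated: d(E,LQWY)=12, d(J,LQWY)=23/2
4. join J+LQWY (d=23/2) ⇒ JLQWY; edges |J|=23/4, |LQWY|=11/12
  updated: d(E,JLQWY)=77/5
5. join E+JLQWY (d=77/5) ⇒ EJLQWY; edges |E|=77/10, |JLQWY|=39/20
final tree: (E:77/10,(J:23/4,(((L:1/2,Q:1/2):9/4,W:11/4):25/12,Y:29/6):11/12):39/20)
total length: 877/30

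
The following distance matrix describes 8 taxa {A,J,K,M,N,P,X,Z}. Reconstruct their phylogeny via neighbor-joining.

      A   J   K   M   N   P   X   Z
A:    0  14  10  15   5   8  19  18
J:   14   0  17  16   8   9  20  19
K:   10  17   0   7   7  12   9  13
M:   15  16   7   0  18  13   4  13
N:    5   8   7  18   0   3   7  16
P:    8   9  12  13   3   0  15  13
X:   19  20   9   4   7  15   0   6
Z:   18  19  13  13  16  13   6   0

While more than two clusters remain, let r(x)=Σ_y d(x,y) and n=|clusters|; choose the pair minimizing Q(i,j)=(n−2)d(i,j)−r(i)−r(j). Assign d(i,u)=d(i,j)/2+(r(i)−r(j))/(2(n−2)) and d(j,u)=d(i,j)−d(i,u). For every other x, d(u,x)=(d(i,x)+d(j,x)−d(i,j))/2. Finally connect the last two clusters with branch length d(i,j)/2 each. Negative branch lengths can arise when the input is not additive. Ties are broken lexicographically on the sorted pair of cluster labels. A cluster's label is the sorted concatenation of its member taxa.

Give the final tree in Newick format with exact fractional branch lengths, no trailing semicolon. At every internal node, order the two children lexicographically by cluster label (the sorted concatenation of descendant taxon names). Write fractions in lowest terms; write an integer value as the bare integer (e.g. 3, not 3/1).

step 1: merge (M,X) at d=4, Q=-142; branch lengths M→5/2, X→3/2; new cluster MX
  updated: d(A,MX)=15, d(J,MX)=16, d(K,MX)=6, d(MX,N)=21/2, d(MX,P)=12, d(MX,Z)=15/2
step 2: merge (MX,Z) at d=15/2, Q=-116; branch lengths MX→9/5, Z→57/10; new cluster MXZ
  updated: d(A,MXZ)=51/4, d(J,MXZ)=55/4, d(K,MXZ)=23/4, d(MXZ,N)=19/2, d(MXZ,P)=35/4
step 3: merge (K,MXZ) at d=23/4, Q=-317/4; branch lengths K→97/32, MXZ→87/32; new cluster KMXZ
  updated: d(A,KMXZ)=17/2, d(J,KMXZ)=25/2, d(KMXZ,N)=43/8, d(KMXZ,P)=15/2
step 4: merge (J,P) at d=9, Q=-44; branch lengths J→43/6, P→11/6; new cluster JP
  updated: d(A,JP)=13/2, d(JP,KMXZ)=11/2, d(JP,N)=1
step 5: merge (A,KMXZ) at d=17/2, Q=-179/8; branch lengths A→141/32, KMXZ→131/32; new cluster AKMXZ
  updated: d(AKMXZ,JP)=7/4, d(AKMXZ,N)=15/16
step 6: merge (AKMXZ,JP) at d=7/4, Q=-59/16; branch lengths AKMXZ→27/32, JP→29/32; new cluster AJKMPXZ
  updated: d(AJKMPXZ,N)=3/32
step 7: merge (AJKMPXZ,N) at d=3/32; branch lengths AJKMPXZ→3/64, N→3/64; new cluster AJKMNPXZ
final tree: (((A:141/32,(K:97/32,((M:5/2,X:3/2):9/5,Z:57/10):87/32):131/32):27/32,(J:43/6,P:11/6):29/32):3/64,N:3/64)
total length: 1171/32

(((A:141/32,(K:97/32,((M:5/2,X:3/2):9/5,Z:57/10):87/32):131/32):27/32,(J:43/6,P:11/6):29/32):3/64,N:3/64)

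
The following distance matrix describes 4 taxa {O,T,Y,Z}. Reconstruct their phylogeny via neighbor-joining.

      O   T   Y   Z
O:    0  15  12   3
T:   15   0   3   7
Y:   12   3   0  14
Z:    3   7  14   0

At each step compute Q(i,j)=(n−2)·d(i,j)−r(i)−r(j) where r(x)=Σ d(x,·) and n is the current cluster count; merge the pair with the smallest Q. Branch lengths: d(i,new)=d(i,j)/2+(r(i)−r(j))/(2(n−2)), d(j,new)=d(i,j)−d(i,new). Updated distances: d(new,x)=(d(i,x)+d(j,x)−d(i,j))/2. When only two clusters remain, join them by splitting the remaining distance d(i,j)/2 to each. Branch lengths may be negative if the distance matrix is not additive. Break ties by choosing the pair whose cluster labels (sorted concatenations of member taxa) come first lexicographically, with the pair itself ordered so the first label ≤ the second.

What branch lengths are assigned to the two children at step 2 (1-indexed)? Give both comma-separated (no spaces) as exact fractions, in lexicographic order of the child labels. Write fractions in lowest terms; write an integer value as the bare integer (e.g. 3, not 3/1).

step 1: merge (O,Z) at d=3, Q=-48; branch lengths O→3, Z→0; new cluster OZ
  updated: d(OZ,T)=19/2, d(OZ,Y)=23/2
step 2: merge (OZ,T) at d=19/2, Q=-24; branch lengths OZ→9, T→1/2; new cluster OTZ
  updated: d(OTZ,Y)=5/2
step 3: merge (OTZ,Y) at d=5/2; branch lengths OTZ→5/4, Y→5/4; new cluster OTYZ
final tree: (((O:3,Z:0):9,T:1/2):5/4,Y:5/4)
total length: 15

9,1/2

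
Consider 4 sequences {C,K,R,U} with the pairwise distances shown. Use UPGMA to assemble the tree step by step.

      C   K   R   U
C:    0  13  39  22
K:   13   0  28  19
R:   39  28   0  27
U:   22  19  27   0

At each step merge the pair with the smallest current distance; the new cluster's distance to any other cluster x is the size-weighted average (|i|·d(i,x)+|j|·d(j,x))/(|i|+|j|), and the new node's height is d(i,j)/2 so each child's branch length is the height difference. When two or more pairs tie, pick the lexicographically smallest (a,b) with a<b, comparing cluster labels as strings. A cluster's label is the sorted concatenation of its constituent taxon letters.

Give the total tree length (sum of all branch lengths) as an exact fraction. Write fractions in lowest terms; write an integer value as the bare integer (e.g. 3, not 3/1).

577/12

1. join C+K (d=13) ⇒ CK; edges |C|=13/2, |K|=13/2
  updated: d(CK,R)=67/2, d(CK,U)=41/2
2. join CK+U (d=41/2) ⇒ CKU; edges |CK|=15/4, |U|=41/4
  updated: d(CKU,R)=94/3
3. join CKU+R (d=94/3) ⇒ CKRU; edges |CKU|=65/12, |R|=47/3
final tree: (((C:13/2,K:13/2):15/4,U:41/4):65/12,R:47/3)
total length: 577/12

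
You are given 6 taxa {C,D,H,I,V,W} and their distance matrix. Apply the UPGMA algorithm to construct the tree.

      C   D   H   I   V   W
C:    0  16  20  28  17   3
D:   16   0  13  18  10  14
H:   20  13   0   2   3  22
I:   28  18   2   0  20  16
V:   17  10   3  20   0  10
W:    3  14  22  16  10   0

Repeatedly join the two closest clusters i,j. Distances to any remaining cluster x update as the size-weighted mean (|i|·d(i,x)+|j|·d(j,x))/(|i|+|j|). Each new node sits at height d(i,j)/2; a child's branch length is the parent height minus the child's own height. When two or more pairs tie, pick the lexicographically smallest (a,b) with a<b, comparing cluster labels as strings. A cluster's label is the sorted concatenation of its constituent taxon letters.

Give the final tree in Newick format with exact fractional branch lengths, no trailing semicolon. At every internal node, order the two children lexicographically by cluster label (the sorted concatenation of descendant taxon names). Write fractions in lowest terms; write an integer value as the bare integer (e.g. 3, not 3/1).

iteration 1: select H,I (d=2); attach at lengths (1, 1); label the merged cluster HI
  updated: d(C,HI)=24, d(D,HI)=31/2, d(HI,V)=23/2, d(HI,W)=19
iteration 2: select C,W (d=3); attach at lengths (3/2, 3/2); label the merged cluster CW
  updated: d(CW,D)=15, d(CW,HI)=43/2, d(CW,V)=27/2
iteration 3: select D,V (d=10); attach at lengths (5, 5); label the merged cluster DV
  updated: d(CW,DV)=57/4, d(DV,HI)=27/2
iteration 4: select DV,HI (d=27/2); attach at lengths (7/4, 23/4); label the merged cluster DHIV
  updated: d(CW,DHIV)=143/8
iteration 5: select CW,DHIV (d=143/8); attach at lengths (119/16, 35/16); label the merged cluster CDHIVW
final tree: ((C:3/2,W:3/2):119/16,((D:5,V:5):7/4,(H:1,I:1):23/4):35/16)
total length: 257/8

((C:3/2,W:3/2):119/16,((D:5,V:5):7/4,(H:1,I:1):23/4):35/16)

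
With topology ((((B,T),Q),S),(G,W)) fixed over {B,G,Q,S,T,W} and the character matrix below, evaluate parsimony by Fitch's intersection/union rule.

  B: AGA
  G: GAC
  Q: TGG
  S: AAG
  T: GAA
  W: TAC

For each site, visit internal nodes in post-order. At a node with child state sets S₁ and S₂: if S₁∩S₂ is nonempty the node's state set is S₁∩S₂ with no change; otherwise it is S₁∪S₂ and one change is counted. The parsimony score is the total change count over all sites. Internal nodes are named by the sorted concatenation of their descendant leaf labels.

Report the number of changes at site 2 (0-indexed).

BT@0: {A} ∪ {G} = {A,G} (union, +1)
BQT@0: {A,G} ∪ {T} = {A,G,T} (union, +1)
BQST@0: {A,G,T} ∩ {A} = {A} (intersection, +0)
GW@0: {G} ∪ {T} = {G,T} (union, +1)
BGQSTW@0: {A} ∪ {G,T} = {A,G,T} (union, +1)
BT@1: {G} ∪ {A} = {A,G} (union, +1)
BQT@1: {A,G} ∩ {G} = {G} (intersection, +0)
BQST@1: {G} ∪ {A} = {A,G} (union, +1)
GW@1: {A} ∩ {A} = {A} (intersection, +0)
BGQSTW@1: {A,G} ∩ {A} = {A} (intersection, +0)
BT@2: {A} ∩ {A} = {A} (intersection, +0)
BQT@2: {A} ∪ {G} = {A,G} (union, +1)
BQST@2: {A,G} ∩ {G} = {G} (intersection, +0)
GW@2: {C} ∩ {C} = {C} (intersection, +0)
BGQSTW@2: {G} ∪ {C} = {C,G} (union, +1)
per-site changes: [4, 2, 2]; total = 8

2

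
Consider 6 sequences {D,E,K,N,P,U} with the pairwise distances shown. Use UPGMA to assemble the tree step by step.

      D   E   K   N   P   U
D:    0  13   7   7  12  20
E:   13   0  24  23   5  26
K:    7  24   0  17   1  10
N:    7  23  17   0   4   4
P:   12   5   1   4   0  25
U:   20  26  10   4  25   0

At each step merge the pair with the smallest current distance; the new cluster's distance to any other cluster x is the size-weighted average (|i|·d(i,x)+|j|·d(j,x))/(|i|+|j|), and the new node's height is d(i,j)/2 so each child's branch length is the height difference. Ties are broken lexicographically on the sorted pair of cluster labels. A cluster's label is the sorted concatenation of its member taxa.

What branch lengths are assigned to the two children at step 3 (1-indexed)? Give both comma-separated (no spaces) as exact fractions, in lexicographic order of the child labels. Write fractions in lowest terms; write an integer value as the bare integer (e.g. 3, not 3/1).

iteration 1: select K,P (d=1); attach at lengths (1/2, 1/2); label the merged cluster KP
  updated: d(D,KP)=19/2, d(E,KP)=29/2, d(KP,N)=21/2, d(KP,U)=35/2
iteration 2: select N,U (d=4); attach at lengths (2, 2); label the merged cluster NU
  updated: d(D,NU)=27/2, d(E,NU)=49/2, d(KP,NU)=14
iteration 3: select D,KP (d=19/2); attach at lengths (19/4, 17/4); label the merged cluster DKP
  updated: d(DKP,E)=14, d(DKP,NU)=83/6
iteration 4: select DKP,NU (d=83/6); attach at lengths (13/6, 59/12); label the merged cluster DKNPU
  updated: d(DKNPU,E)=91/5
iteration 5: select DKNPU,E (d=91/5); attach at lengths (131/60, 91/10); label the merged cluster DEKNPU
final tree: (((D:19/4,(K:1/2,P:1/2):17/4):13/6,(N:2,U:2):59/12):131/60,E:91/10)
total length: 971/30

19/4,17/4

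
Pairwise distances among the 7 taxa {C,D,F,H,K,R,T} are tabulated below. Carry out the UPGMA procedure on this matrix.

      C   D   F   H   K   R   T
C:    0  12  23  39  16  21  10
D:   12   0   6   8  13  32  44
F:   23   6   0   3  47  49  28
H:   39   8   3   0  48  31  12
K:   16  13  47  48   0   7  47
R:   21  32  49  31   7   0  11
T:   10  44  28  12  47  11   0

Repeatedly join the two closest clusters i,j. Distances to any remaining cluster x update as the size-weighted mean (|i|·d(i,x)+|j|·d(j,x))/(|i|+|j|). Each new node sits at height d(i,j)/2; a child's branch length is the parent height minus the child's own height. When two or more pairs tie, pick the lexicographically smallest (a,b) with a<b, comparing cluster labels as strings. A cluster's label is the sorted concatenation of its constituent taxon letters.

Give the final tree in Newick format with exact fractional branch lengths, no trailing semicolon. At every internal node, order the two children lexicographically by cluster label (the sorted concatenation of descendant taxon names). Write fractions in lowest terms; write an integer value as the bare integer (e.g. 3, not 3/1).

step 1: merge (F,H) at d=3; branch lengths F→3/2, H→3/2; new cluster FH
  updated: d(C,FH)=31, d(D,FH)=7, d(FH,K)=95/2, d(FH,R)=40, d(FH,T)=20
step 2: merge (D,FH) at d=7; branch lengths D→7/2, FH→2; new cluster DFH
  updated: d(C,DFH)=74/3, d(DFH,K)=36, d(DFH,R)=112/3, d(DFH,T)=28
step 3: merge (K,R) at d=7; branch lengths K→7/2, R→7/2; new cluster KR
  updated: d(C,KR)=37/2, d(DFH,KR)=110/3, d(KR,T)=29
step 4: merge (C,T) at d=10; branch lengths C→5, T→5; new cluster CT
  updated: d(CT,DFH)=79/3, d(CT,KR)=95/4
step 5: merge (CT,KR) at d=95/4; branch lengths CT→55/8, KR→67/8; new cluster CKRT
  updated: d(CKRT,DFH)=63/2
step 6: merge (CKRT,DFH) at d=63/2; branch lengths CKRT→31/8, DFH→49/4; new cluster CDFHKRT
final tree: (((C:5,T:5):55/8,(K:7/2,R:7/2):67/8):31/8,(D:7/2,(F:3/2,H:3/2):2):49/4)
total length: 455/8

(((C:5,T:5):55/8,(K:7/2,R:7/2):67/8):31/8,(D:7/2,(F:3/2,H:3/2):2):49/4)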